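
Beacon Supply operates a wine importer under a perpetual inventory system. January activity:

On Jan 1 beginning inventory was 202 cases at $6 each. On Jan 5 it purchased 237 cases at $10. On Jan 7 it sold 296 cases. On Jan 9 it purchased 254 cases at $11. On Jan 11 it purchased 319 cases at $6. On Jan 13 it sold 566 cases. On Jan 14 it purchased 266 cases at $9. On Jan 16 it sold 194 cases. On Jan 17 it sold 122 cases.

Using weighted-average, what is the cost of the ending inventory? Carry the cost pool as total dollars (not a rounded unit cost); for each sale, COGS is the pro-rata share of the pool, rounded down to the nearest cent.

After Jan 1: 202 on hand, pool $1,212.00 (≈ $6.0000 each)
After Jan 5: 439 on hand, pool $3,582.00 (≈ $8.1595 each)
Jan 7, sell 296: 296/439 × $3,582.00 → $2,415.19
After Jan 9: 397 on hand, pool $3,960.81 (≈ $9.9769 each)
After Jan 11: 716 on hand, pool $5,874.81 (≈ $8.2050 each)
Jan 13, sell 566: 566/716 × $5,874.81 → $4,644.05
After Jan 14: 416 on hand, pool $3,624.76 (≈ $8.7134 each)
Jan 16, sell 194: 194/416 × $3,624.76 → $1,690.39
Jan 17, sell 122: 122/222 × $1,934.37 → $1,063.03
Total COGS = $2,415.19 + $4,644.05 + $1,690.39 + $1,063.03 = $9,812.66
Ending inventory (cost pool remaining) = $871.34

Ending inventory = $871.34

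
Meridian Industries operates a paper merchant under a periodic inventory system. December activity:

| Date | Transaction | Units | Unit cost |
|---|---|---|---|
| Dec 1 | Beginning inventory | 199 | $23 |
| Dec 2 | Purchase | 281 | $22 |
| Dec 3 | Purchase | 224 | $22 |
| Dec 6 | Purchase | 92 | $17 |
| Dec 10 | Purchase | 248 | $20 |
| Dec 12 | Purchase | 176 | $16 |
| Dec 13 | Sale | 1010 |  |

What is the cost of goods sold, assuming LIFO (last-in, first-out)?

COGS = $20,208

Dec 13, 1010 sold [LIFO — newest first]: 176 @ $16 + 248 @ $20 + 92 @ $17 + 224 @ $22 + 270 @ $22 = $20,208
Ending inventory: 199 @ $23 + 11 @ $22 = $4,819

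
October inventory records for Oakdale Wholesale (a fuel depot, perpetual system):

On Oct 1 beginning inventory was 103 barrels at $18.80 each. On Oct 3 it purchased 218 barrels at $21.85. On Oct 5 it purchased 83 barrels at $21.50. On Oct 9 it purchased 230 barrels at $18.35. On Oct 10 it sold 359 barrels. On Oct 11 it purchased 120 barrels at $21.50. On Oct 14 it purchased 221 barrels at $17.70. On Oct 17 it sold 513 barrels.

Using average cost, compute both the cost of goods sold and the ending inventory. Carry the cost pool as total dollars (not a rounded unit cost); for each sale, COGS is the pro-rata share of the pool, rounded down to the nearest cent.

COGS = $17,189.50; ending inventory = $2,006.90

After Oct 1: 103 on hand, pool $1,936.40 (≈ $18.8000 each)
After Oct 3: 321 on hand, pool $6,699.70 (≈ $20.8713 each)
After Oct 5: 404 on hand, pool $8,484.20 (≈ $21.0005 each)
After Oct 9: 634 on hand, pool $12,704.70 (≈ $20.0390 each)
Oct 10, sell 359: 359/634 × $12,704.70 → $7,193.98
After Oct 11: 395 on hand, pool $8,090.72 (≈ $20.4828 each)
After Oct 14: 616 on hand, pool $12,002.42 (≈ $19.4844 each)
Oct 17, sell 513: 513/616 × $12,002.42 → $9,995.52
Total COGS = $7,193.98 + $9,995.52 = $17,189.50
Ending inventory (cost pool remaining) = $2,006.90
Check: goods available $19,196.40 = COGS $17,189.50 + ending $2,006.90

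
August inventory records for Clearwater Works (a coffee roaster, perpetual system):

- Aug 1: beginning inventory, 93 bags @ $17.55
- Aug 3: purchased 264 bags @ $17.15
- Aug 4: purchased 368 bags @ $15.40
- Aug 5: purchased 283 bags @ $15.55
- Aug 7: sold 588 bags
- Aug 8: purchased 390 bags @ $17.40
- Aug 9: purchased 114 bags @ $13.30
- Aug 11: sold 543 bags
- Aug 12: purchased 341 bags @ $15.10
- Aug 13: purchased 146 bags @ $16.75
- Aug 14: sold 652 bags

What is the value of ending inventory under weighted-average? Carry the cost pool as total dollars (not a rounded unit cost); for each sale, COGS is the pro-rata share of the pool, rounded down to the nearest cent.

Ending inventory = $3,435.58

After Aug 1: 93 on hand, pool $1,632.15 (≈ $17.5500 each)
After Aug 3: 357 on hand, pool $6,159.75 (≈ $17.2542 each)
After Aug 4: 725 on hand, pool $11,826.95 (≈ $16.3130 each)
After Aug 5: 1008 on hand, pool $16,227.60 (≈ $16.0988 each)
Aug 7, sell 588: 588/1008 × $16,227.60 → $9,466.10
After Aug 8: 810 on hand, pool $13,547.50 (≈ $16.7253 each)
After Aug 9: 924 on hand, pool $15,063.70 (≈ $16.3027 each)
Aug 11, sell 543: 543/924 × $15,063.70 → $8,852.36
After Aug 12: 722 on hand, pool $11,360.44 (≈ $15.7347 each)
After Aug 13: 868 on hand, pool $13,805.94 (≈ $15.9055 each)
Aug 14, sell 652: 652/868 × $13,805.94 → $10,370.36
Total COGS = $9,466.10 + $8,852.36 + $10,370.36 = $28,688.82
Ending inventory (cost pool remaining) = $3,435.58
Check: goods available $32,124.40 = COGS $28,688.82 + ending $3,435.58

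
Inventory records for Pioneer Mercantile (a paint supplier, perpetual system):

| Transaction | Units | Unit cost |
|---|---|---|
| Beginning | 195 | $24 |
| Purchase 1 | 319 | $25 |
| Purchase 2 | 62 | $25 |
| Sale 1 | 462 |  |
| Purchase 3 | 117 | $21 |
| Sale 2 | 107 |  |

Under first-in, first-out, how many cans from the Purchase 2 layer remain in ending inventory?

Sale 1 (462) [FIFO — oldest first]: 195 @ $24 + 267 @ $25 = $11,355
Sale 2 (107) [FIFO — oldest first]: 52 @ $25 + 55 @ $25 = $2,675
Total COGS = $11,355 + $2,675 = $14,030
Ending inventory: 7 @ $25 + 117 @ $21 = $2,632

7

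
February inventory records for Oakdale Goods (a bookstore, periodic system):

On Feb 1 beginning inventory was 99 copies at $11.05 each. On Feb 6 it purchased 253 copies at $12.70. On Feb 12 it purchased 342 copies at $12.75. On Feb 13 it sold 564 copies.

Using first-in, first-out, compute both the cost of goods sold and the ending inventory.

COGS = $7,010.05; ending inventory = $1,657.50

Feb 13, 564 sold [FIFO — oldest first]: 99 @ $11.05 + 253 @ $12.70 + 212 @ $12.75 = $7,010.05
Ending inventory: 130 @ $12.75 = $1,657.50
Check: goods available $8,667.55 = COGS $7,010.05 + ending $1,657.50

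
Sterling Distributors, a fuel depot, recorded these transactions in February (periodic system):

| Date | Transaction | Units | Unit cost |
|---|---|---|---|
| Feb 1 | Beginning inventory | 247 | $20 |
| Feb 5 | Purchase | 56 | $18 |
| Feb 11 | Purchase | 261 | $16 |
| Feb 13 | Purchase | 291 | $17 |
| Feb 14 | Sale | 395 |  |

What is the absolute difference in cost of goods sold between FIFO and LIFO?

FIFO COGS: 247 @ $20 + 56 @ $18 + 92 @ $16 = $7,420
LIFO COGS: 291 @ $17 + 104 @ $16 = $6,611
Difference = |$7,420 − $6,611| = $809

$809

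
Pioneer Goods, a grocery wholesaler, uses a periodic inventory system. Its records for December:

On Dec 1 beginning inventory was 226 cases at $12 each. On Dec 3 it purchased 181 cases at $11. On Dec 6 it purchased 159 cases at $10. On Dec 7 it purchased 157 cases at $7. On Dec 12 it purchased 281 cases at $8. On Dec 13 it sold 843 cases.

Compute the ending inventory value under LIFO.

Dec 13, 843 sold [LIFO — newest first]: 281 @ $8 + 157 @ $7 + 159 @ $10 + 181 @ $11 + 65 @ $12 = $7,708
Ending inventory: 161 @ $12 = $1,932
Check: goods available $9,640 = COGS $7,708 + ending $1,932

Ending inventory = $1,932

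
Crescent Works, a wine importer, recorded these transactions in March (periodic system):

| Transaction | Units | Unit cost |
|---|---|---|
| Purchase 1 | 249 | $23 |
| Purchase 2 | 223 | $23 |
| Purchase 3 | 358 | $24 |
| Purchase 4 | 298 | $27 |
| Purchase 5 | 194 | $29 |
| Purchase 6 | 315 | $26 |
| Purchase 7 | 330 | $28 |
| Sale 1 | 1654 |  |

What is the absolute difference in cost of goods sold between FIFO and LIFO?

$1,565

FIFO COGS: 249 @ $23 + 223 @ $23 + 358 @ $24 + 298 @ $27 + 194 @ $29 + 315 @ $26 + 17 @ $28 = $41,786
LIFO COGS: 330 @ $28 + 315 @ $26 + 194 @ $29 + 298 @ $27 + 358 @ $24 + 159 @ $23 = $43,351
Difference = |$41,786 − $43,351| = $1,565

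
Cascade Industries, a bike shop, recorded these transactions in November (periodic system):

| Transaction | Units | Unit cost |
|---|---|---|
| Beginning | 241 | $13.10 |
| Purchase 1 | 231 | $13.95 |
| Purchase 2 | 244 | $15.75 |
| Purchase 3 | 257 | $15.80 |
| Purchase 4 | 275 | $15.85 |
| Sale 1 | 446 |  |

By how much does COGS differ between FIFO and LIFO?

$1,043.70

FIFO COGS: 241 @ $13.10 + 205 @ $13.95 = $6,016.85
LIFO COGS: 275 @ $15.85 + 171 @ $15.80 = $7,060.55
Difference = |$6,016.85 − $7,060.55| = $1,043.70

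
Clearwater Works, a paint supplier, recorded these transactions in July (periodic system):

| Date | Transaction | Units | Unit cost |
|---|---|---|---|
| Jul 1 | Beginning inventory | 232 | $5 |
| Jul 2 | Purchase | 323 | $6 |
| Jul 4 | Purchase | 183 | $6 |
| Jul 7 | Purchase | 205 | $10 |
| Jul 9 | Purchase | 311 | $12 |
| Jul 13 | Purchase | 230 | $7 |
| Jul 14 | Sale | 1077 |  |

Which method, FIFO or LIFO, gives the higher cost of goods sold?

FIFO COGS: 232 @ $5 + 323 @ $6 + 183 @ $6 + 205 @ $10 + 134 @ $12 = $7,854
LIFO COGS: 230 @ $7 + 311 @ $12 + 205 @ $10 + 183 @ $6 + 148 @ $6 = $9,378

LIFO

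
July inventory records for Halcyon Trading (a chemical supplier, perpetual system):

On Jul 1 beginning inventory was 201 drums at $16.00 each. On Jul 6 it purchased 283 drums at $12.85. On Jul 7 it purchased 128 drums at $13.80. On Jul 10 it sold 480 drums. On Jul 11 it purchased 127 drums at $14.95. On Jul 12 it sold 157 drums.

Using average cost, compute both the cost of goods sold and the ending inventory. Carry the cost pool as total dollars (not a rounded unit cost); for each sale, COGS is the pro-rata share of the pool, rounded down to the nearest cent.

COGS = $9,037.75; ending inventory = $1,479.85

After Jul 1: 201 on hand, pool $3,216.00 (≈ $16.0000 each)
After Jul 6: 484 on hand, pool $6,852.55 (≈ $14.1582 each)
After Jul 7: 612 on hand, pool $8,618.95 (≈ $14.0833 each)
Jul 10, sell 480: 480/612 × $8,618.95 → $6,759.96
After Jul 11: 259 on hand, pool $3,757.64 (≈ $14.5083 each)
Jul 12, sell 157: 157/259 × $3,757.64 → $2,277.79
Total COGS = $6,759.96 + $2,277.79 = $9,037.75
Ending inventory (cost pool remaining) = $1,479.85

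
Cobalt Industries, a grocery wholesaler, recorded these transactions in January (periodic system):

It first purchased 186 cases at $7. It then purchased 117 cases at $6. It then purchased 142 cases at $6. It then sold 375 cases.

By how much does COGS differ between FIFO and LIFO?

$70

FIFO COGS: 186 @ $7 + 117 @ $6 + 72 @ $6 = $2,436
LIFO COGS: 142 @ $6 + 117 @ $6 + 116 @ $7 = $2,366
Difference = |$2,436 − $2,366| = $70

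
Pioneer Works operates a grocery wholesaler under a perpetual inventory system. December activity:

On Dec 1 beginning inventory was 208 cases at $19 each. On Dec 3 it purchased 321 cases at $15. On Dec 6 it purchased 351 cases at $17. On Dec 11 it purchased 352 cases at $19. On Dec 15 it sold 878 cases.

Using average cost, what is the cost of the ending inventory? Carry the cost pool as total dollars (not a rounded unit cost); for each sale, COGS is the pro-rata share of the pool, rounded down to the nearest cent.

After Dec 1: 208 on hand, pool $3,952.00 (≈ $19.0000 each)
After Dec 3: 529 on hand, pool $8,767.00 (≈ $16.5728 each)
After Dec 6: 880 on hand, pool $14,734.00 (≈ $16.7432 each)
After Dec 11: 1232 on hand, pool $21,422.00 (≈ $17.3880 each)
Dec 15, sell 878: 878/1232 × $21,422.00 → $15,266.65
Ending inventory (cost pool remaining) = $6,155.35

Ending inventory = $6,155.35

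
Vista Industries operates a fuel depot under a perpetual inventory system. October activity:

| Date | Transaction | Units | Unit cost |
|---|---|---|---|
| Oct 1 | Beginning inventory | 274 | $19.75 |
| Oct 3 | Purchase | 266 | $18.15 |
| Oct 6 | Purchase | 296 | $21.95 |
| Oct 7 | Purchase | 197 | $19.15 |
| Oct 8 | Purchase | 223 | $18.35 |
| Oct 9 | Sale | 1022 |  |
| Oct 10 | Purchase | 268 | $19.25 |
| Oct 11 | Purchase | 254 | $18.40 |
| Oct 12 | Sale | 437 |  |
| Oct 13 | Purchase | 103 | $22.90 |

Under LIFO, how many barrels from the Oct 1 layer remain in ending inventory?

234

Oct 9, 1022 sold [LIFO — newest first]: 223 @ $18.35 + 197 @ $19.15 + 296 @ $21.95 + 266 @ $18.15 + 40 @ $19.75 = $19,979.70
Oct 12, 437 sold [LIFO — newest first]: 254 @ $18.40 + 183 @ $19.25 = $8,196.35
Total COGS = $19,979.70 + $8,196.35 = $28,176.05
Ending inventory: 234 @ $19.75 + 85 @ $19.25 + 103 @ $22.90 = $8,616.45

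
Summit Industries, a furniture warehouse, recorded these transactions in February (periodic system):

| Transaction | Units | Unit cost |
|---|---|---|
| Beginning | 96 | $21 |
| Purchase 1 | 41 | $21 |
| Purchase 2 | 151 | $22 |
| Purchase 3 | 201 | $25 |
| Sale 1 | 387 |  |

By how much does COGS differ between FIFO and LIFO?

$408

FIFO COGS: 96 @ $21 + 41 @ $21 + 151 @ $22 + 99 @ $25 = $8,674
LIFO COGS: 201 @ $25 + 151 @ $22 + 35 @ $21 = $9,082
Difference = |$8,674 − $9,082| = $408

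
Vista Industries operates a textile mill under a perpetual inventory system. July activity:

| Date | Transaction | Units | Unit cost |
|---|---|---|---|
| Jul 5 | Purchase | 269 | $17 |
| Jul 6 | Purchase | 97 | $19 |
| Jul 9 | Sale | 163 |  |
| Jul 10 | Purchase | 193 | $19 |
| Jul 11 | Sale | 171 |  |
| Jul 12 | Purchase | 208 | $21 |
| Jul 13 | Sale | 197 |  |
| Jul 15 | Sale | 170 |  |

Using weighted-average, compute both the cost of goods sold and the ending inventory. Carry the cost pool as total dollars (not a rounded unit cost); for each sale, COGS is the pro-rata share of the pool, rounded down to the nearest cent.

After Jul 5: 269 on hand, pool $4,573.00 (≈ $17.0000 each)
After Jul 6: 366 on hand, pool $6,416.00 (≈ $17.5301 each)
Jul 9, sell 163: 163/366 × $6,416.00 → $2,857.39
After Jul 10: 396 on hand, pool $7,225.61 (≈ $18.2465 each)
Jul 11, sell 171: 171/396 × $7,225.61 → $3,120.14
After Jul 12: 433 on hand, pool $8,473.47 (≈ $19.5692 each)
Jul 13, sell 197: 197/433 × $8,473.47 → $3,855.13
Jul 15, sell 170: 170/236 × $4,618.34 → $3,326.77
Total COGS = $2,857.39 + $3,120.14 + $3,855.13 + $3,326.77 = $13,159.43
Ending inventory (cost pool remaining) = $1,291.57
Check: goods available $14,451.00 = COGS $13,159.43 + ending $1,291.57

COGS = $13,159.43; ending inventory = $1,291.57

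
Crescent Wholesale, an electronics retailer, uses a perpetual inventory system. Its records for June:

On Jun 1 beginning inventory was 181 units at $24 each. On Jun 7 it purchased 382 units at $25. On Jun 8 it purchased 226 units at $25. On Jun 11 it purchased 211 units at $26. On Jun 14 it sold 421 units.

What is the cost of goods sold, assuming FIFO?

COGS = $10,344

Jun 14, 421 sold [FIFO — oldest first]: 181 @ $24 + 240 @ $25 = $10,344
Ending inventory: 142 @ $25 + 226 @ $25 + 211 @ $26 = $14,686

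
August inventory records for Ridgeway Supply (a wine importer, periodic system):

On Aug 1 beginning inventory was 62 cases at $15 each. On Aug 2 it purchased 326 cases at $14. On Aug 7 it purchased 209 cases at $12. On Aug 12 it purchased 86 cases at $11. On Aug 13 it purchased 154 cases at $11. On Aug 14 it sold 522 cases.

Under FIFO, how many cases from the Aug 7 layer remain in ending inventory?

Aug 14, 522 sold [FIFO — oldest first]: 62 @ $15 + 326 @ $14 + 134 @ $12 = $7,102
Ending inventory: 75 @ $12 + 86 @ $11 + 154 @ $11 = $3,540

75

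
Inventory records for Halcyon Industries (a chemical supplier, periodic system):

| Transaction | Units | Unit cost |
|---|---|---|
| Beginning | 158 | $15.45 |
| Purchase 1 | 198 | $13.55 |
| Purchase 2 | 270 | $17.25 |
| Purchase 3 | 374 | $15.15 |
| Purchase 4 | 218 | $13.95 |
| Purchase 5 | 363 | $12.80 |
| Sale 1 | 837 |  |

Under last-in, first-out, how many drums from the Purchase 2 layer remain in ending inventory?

270

Sale 1 (837) [LIFO — newest first]: 363 @ $12.80 + 218 @ $13.95 + 256 @ $15.15 = $11,565.90
Ending inventory: 158 @ $15.45 + 198 @ $13.55 + 270 @ $17.25 + 118 @ $15.15 = $11,569.20
Check: goods available $23,135.10 = COGS $11,565.90 + ending $11,569.20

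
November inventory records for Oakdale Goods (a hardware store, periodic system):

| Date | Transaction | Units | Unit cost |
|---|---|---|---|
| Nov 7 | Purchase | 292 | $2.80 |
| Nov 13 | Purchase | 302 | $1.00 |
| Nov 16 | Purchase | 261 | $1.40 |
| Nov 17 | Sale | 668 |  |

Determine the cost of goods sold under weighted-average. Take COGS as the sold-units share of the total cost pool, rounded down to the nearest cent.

Nov 17, sell 668: 668/855 × $1,485.00 → $1,160.21
Ending inventory (cost pool remaining) = $324.79

COGS = $1,160.21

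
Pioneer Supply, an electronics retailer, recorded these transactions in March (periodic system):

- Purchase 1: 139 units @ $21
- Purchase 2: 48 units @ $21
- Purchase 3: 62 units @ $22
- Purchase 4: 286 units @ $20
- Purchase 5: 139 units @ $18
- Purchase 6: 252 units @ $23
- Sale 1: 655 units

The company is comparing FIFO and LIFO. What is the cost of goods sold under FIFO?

COGS = $13,171

FIFO COGS: 139 @ $21 + 48 @ $21 + 62 @ $22 + 286 @ $20 + 120 @ $18 = $13,171
LIFO COGS: 252 @ $23 + 139 @ $18 + 264 @ $20 = $13,578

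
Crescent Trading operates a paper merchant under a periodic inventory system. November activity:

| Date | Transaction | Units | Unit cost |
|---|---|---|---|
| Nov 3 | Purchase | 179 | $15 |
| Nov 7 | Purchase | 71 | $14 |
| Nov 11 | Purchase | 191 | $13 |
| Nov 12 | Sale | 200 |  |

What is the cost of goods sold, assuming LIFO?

COGS = $2,609

Nov 12, 200 sold [LIFO — newest first]: 191 @ $13 + 9 @ $14 = $2,609
Ending inventory: 179 @ $15 + 62 @ $14 = $3,553
Check: goods available $6,162 = COGS $2,609 + ending $3,553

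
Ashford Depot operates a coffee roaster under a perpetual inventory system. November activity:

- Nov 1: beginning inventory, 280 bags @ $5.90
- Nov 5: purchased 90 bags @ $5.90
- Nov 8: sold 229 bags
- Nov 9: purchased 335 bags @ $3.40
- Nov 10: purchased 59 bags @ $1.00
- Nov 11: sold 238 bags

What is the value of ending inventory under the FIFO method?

Nov 8, 229 sold [FIFO — oldest first]: 229 @ $5.90 = $1,351.10
Nov 11, 238 sold [FIFO — oldest first]: 51 @ $5.90 + 90 @ $5.90 + 97 @ $3.40 = $1,161.70
Total COGS = $1,351.10 + $1,161.70 = $2,512.80
Ending inventory: 238 @ $3.40 + 59 @ $1.00 = $868.20
Check: goods available $3,381.00 = COGS $2,512.80 + ending $868.20

Ending inventory = $868.20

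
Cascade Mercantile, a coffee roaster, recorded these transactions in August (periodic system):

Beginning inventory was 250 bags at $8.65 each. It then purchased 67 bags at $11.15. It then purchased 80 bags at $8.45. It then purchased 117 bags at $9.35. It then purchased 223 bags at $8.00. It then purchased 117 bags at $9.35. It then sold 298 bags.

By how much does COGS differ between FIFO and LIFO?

$155.75

FIFO COGS: 250 @ $8.65 + 48 @ $11.15 = $2,697.70
LIFO COGS: 117 @ $9.35 + 181 @ $8.00 = $2,541.95
Difference = |$2,697.70 − $2,541.95| = $155.75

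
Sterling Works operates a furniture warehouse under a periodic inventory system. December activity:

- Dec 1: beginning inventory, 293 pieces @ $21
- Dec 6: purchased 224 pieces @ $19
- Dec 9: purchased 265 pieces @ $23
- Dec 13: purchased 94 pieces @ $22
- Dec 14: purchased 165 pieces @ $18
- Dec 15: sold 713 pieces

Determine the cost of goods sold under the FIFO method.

Dec 15, 713 sold [FIFO — oldest first]: 293 @ $21 + 224 @ $19 + 196 @ $23 = $14,917
Ending inventory: 69 @ $23 + 94 @ $22 + 165 @ $18 = $6,625

COGS = $14,917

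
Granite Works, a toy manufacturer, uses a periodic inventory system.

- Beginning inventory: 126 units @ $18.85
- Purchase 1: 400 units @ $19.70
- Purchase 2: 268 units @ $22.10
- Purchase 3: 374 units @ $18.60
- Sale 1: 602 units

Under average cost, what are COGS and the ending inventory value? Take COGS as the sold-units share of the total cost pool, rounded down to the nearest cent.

COGS = $11,923.67; ending inventory = $11,210.63

Sale 1, sell 602: 602/1168 × $23,134.30 → $11,923.67
Ending inventory (cost pool remaining) = $11,210.63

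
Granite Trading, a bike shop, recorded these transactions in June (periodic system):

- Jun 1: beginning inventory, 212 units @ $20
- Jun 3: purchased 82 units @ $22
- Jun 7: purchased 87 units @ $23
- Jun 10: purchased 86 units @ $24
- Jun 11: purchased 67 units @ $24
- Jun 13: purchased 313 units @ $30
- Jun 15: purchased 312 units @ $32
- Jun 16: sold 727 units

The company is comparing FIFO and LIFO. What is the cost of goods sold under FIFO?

FIFO COGS: 212 @ $20 + 82 @ $22 + 87 @ $23 + 86 @ $24 + 67 @ $24 + 193 @ $30 = $17,507
LIFO COGS: 312 @ $32 + 313 @ $30 + 67 @ $24 + 35 @ $24 = $21,822

COGS = $17,507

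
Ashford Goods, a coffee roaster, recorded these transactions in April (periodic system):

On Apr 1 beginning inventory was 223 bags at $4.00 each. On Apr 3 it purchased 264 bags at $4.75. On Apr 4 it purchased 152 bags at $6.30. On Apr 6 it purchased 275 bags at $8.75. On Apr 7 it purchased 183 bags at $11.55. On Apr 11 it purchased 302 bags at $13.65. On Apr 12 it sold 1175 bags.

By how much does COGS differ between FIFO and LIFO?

FIFO COGS: 223 @ $4.00 + 264 @ $4.75 + 152 @ $6.30 + 275 @ $8.75 + 183 @ $11.55 + 78 @ $13.65 = $8,688.20
LIFO COGS: 302 @ $13.65 + 183 @ $11.55 + 275 @ $8.75 + 152 @ $6.30 + 263 @ $4.75 = $10,849.05
Difference = |$8,688.20 − $10,849.05| = $2,160.85

$2,160.85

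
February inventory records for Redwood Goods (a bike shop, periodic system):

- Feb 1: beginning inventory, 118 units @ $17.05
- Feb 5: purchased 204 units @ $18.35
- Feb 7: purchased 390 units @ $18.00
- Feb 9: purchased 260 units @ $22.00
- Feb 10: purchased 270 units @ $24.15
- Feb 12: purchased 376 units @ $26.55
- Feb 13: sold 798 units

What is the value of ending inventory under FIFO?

Feb 13, 798 sold [FIFO — oldest first]: 118 @ $17.05 + 204 @ $18.35 + 390 @ $18.00 + 86 @ $22.00 = $14,667.30
Ending inventory: 174 @ $22.00 + 270 @ $24.15 + 376 @ $26.55 = $20,331.30

Ending inventory = $20,331.30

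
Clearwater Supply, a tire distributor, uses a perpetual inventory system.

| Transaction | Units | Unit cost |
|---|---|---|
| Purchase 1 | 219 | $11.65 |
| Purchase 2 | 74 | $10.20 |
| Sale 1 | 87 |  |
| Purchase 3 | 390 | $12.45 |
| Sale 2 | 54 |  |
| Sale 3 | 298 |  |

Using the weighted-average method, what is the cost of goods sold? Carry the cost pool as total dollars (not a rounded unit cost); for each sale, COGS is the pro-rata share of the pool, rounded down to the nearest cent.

COGS = $5,222.19

After Purchase 1: 219 on hand, pool $2,551.35 (≈ $11.6500 each)
After Purchase 2: 293 on hand, pool $3,306.15 (≈ $11.2838 each)
Sale 1, sell 87: 87/293 × $3,306.15 → $981.68
After Purchase 3: 596 on hand, pool $7,179.97 (≈ $12.0469 each)
Sale 2, sell 54: 54/596 × $7,179.97 → $650.53
Sale 3, sell 298: 298/542 × $6,529.44 → $3,589.98
Total COGS = $981.68 + $650.53 + $3,589.98 = $5,222.19
Ending inventory (cost pool remaining) = $2,939.46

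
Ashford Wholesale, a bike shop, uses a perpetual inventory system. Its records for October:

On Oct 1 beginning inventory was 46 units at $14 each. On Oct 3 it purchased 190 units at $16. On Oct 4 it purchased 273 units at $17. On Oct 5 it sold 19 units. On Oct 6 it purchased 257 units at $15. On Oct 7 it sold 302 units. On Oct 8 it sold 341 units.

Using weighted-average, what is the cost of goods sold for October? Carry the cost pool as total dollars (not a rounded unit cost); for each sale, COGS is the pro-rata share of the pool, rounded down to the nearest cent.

COGS = $10,527.51

After Oct 1: 46 on hand, pool $644.00 (≈ $14.0000 each)
After Oct 3: 236 on hand, pool $3,684.00 (≈ $15.6102 each)
After Oct 4: 509 on hand, pool $8,325.00 (≈ $16.3556 each)
Oct 5, sell 19: 19/509 × $8,325.00 → $310.75
After Oct 6: 747 on hand, pool $11,869.25 (≈ $15.8892 each)
Oct 7, sell 302: 302/747 × $11,869.25 → $4,798.54
Oct 8, sell 341: 341/445 × $7,070.71 → $5,418.22
Total COGS = $310.75 + $4,798.54 + $5,418.22 = $10,527.51
Ending inventory (cost pool remaining) = $1,652.49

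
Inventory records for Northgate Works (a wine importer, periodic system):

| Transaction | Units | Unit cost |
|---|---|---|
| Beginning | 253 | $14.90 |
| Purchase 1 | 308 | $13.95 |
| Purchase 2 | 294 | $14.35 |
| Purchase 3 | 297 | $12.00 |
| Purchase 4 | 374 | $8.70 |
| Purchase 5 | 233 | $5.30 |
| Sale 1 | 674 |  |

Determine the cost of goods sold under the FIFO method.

Sale 1 (674) [FIFO — oldest first]: 253 @ $14.90 + 308 @ $13.95 + 113 @ $14.35 = $9,687.85
Ending inventory: 181 @ $14.35 + 297 @ $12.00 + 374 @ $8.70 + 233 @ $5.30 = $10,650.05

COGS = $9,687.85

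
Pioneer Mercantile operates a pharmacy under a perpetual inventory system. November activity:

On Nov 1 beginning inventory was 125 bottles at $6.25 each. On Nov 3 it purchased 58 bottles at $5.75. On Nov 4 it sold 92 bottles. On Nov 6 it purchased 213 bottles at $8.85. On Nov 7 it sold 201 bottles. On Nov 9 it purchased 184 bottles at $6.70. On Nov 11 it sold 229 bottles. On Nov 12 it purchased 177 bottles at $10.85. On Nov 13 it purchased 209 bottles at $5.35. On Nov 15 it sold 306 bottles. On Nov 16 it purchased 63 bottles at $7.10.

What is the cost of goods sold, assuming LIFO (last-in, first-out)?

Nov 4, 92 sold [LIFO — newest first]: 58 @ $5.75 + 34 @ $6.25 = $546.00
Nov 7, 201 sold [LIFO — newest first]: 201 @ $8.85 = $1,778.85
Nov 11, 229 sold [LIFO — newest first]: 184 @ $6.70 + 12 @ $8.85 + 33 @ $6.25 = $1,545.25
Nov 15, 306 sold [LIFO — newest first]: 209 @ $5.35 + 97 @ $10.85 = $2,170.60
Total COGS = $546.00 + $1,778.85 + $1,545.25 + $2,170.60 = $6,040.70
Ending inventory: 58 @ $6.25 + 80 @ $10.85 + 63 @ $7.10 = $1,677.80

COGS = $6,040.70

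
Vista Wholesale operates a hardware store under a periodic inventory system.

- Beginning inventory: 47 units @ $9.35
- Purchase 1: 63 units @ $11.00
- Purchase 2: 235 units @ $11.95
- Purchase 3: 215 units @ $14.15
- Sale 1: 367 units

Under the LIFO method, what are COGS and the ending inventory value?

Sale 1 (367) [LIFO — newest first]: 215 @ $14.15 + 152 @ $11.95 = $4,858.65
Ending inventory: 47 @ $9.35 + 63 @ $11.00 + 83 @ $11.95 = $2,124.30
Check: goods available $6,982.95 = COGS $4,858.65 + ending $2,124.30

COGS = $4,858.65; ending inventory = $2,124.30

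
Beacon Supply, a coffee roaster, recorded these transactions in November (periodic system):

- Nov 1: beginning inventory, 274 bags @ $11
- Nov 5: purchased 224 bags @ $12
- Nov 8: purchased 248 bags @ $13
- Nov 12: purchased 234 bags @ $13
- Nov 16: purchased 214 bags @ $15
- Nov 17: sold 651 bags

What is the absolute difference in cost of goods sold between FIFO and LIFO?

FIFO COGS: 274 @ $11 + 224 @ $12 + 153 @ $13 = $7,691
LIFO COGS: 214 @ $15 + 234 @ $13 + 203 @ $13 = $8,891
Difference = |$7,691 − $8,891| = $1,200

$1,200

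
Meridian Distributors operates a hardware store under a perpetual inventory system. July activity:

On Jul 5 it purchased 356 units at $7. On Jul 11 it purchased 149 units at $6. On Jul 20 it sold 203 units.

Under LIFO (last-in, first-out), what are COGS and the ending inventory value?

Jul 20, 203 sold [LIFO — newest first]: 149 @ $6 + 54 @ $7 = $1,272
Ending inventory: 302 @ $7 = $2,114

COGS = $1,272; ending inventory = $2,114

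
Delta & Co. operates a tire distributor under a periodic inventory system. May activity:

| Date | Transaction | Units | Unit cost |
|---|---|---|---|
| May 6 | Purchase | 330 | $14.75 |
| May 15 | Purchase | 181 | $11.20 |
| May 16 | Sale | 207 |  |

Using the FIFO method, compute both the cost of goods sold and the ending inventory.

COGS = $3,053.25; ending inventory = $3,841.45

May 16, 207 sold [FIFO — oldest first]: 207 @ $14.75 = $3,053.25
Ending inventory: 123 @ $14.75 + 181 @ $11.20 = $3,841.45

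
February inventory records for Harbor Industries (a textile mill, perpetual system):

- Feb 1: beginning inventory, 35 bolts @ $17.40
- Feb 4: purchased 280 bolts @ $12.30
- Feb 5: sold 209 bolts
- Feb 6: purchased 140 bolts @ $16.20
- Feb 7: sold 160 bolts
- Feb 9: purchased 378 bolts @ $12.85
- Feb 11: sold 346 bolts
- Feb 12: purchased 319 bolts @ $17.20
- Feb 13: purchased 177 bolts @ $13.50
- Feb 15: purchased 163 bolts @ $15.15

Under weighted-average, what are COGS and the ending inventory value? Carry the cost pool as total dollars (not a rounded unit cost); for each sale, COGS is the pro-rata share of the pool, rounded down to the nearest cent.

COGS = $9,620.14; ending inventory = $11,903.91

After Feb 1: 35 on hand, pool $609.00 (≈ $17.4000 each)
After Feb 4: 315 on hand, pool $4,053.00 (≈ $12.8667 each)
Feb 5, sell 209: 209/315 × $4,053.00 → $2,689.13
After Feb 6: 246 on hand, pool $3,631.87 (≈ $14.7637 each)
Feb 7, sell 160: 160/246 × $3,631.87 → $2,362.19
After Feb 9: 464 on hand, pool $6,126.98 (≈ $13.2047 each)
Feb 11, sell 346: 346/464 × $6,126.98 → $4,568.82
After Feb 12: 437 on hand, pool $7,044.96 (≈ $16.1212 each)
After Feb 13: 614 on hand, pool $9,434.46 (≈ $15.3656 each)
After Feb 15: 777 on hand, pool $11,903.91 (≈ $15.3203 each)
Total COGS = $2,689.13 + $2,362.19 + $4,568.82 = $9,620.14
Ending inventory (cost pool remaining) = $11,903.91
Check: goods available $21,524.05 = COGS $9,620.14 + ending $11,903.91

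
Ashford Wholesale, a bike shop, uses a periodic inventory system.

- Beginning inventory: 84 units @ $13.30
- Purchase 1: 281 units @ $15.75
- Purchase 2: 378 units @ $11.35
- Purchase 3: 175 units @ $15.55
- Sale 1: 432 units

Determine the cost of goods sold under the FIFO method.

COGS = $6,303.40

Sale 1 (432) [FIFO — oldest first]: 84 @ $13.30 + 281 @ $15.75 + 67 @ $11.35 = $6,303.40
Ending inventory: 311 @ $11.35 + 175 @ $15.55 = $6,251.10
Check: goods available $12,554.50 = COGS $6,303.40 + ending $6,251.10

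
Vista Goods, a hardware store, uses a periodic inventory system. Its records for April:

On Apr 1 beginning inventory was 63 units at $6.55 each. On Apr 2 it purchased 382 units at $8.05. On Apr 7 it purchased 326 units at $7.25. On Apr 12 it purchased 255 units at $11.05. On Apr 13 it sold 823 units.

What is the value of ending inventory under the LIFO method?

Apr 13, 823 sold [LIFO — newest first]: 255 @ $11.05 + 326 @ $7.25 + 242 @ $8.05 = $7,129.35
Ending inventory: 63 @ $6.55 + 140 @ $8.05 = $1,539.65

Ending inventory = $1,539.65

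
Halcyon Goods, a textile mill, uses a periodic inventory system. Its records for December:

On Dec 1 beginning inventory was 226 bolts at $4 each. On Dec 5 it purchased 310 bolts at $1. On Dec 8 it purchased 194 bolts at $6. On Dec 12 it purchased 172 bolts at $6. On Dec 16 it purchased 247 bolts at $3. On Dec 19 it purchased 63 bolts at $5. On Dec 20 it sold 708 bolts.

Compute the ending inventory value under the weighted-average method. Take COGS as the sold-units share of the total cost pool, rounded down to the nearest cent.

Dec 20, sell 708: 708/1212 × $4,466.00 → $2,608.85
Ending inventory (cost pool remaining) = $1,857.15

Ending inventory = $1,857.15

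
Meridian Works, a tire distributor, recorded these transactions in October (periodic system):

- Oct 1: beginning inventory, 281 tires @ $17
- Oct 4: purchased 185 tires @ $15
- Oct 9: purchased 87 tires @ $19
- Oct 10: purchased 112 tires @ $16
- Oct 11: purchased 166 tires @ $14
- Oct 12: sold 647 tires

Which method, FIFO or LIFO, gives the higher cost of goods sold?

FIFO COGS: 281 @ $17 + 185 @ $15 + 87 @ $19 + 94 @ $16 = $10,709
LIFO COGS: 166 @ $14 + 112 @ $16 + 87 @ $19 + 185 @ $15 + 97 @ $17 = $10,193

FIFO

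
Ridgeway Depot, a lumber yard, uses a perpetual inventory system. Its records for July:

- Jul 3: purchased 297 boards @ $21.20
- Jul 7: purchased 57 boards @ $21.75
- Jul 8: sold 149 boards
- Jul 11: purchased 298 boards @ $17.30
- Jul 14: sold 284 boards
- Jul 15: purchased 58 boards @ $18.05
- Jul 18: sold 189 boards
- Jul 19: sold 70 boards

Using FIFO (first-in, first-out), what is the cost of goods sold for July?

Jul 8, 149 sold [FIFO — oldest first]: 149 @ $21.20 = $3,158.80
Jul 14, 284 sold [FIFO — oldest first]: 148 @ $21.20 + 57 @ $21.75 + 79 @ $17.30 = $5,744.05
Jul 18, 189 sold [FIFO — oldest first]: 189 @ $17.30 = $3,269.70
Jul 19, 70 sold [FIFO — oldest first]: 30 @ $17.30 + 40 @ $18.05 = $1,241.00
Total COGS = $3,158.80 + $5,744.05 + $3,269.70 + $1,241.00 = $13,413.55
Ending inventory: 18 @ $18.05 = $324.90
Check: goods available $13,738.45 = COGS $13,413.55 + ending $324.90

COGS = $13,413.55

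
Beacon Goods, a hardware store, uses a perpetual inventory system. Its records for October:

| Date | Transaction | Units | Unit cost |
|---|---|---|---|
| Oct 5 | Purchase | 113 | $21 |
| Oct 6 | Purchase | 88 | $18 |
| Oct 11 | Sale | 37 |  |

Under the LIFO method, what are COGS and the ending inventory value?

Oct 11, 37 sold [LIFO — newest first]: 37 @ $18 = $666
Ending inventory: 113 @ $21 + 51 @ $18 = $3,291

COGS = $666; ending inventory = $3,291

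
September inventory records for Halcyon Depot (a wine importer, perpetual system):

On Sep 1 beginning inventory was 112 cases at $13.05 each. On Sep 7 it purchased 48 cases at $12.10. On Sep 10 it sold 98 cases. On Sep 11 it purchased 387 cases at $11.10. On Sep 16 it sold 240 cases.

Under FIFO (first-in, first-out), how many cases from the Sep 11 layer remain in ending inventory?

Sep 10, 98 sold [FIFO — oldest first]: 98 @ $13.05 = $1,278.90
Sep 16, 240 sold [FIFO — oldest first]: 14 @ $13.05 + 48 @ $12.10 + 178 @ $11.10 = $2,739.30
Total COGS = $1,278.90 + $2,739.30 = $4,018.20
Ending inventory: 209 @ $11.10 = $2,319.90

209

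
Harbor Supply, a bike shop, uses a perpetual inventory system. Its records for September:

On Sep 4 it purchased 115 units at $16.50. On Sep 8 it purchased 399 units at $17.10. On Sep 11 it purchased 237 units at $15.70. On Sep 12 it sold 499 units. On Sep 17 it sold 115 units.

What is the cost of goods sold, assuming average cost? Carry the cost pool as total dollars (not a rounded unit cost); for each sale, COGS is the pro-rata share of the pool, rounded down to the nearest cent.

COGS = $10,171.71

After Sep 4: 115 on hand, pool $1,897.50 (≈ $16.5000 each)
After Sep 8: 514 on hand, pool $8,720.40 (≈ $16.9658 each)
After Sep 11: 751 on hand, pool $12,441.30 (≈ $16.5663 each)
Sep 12, sell 499: 499/751 × $12,441.30 → $8,266.58
Sep 17, sell 115: 115/252 × $4,174.72 → $1,905.13
Total COGS = $8,266.58 + $1,905.13 = $10,171.71
Ending inventory (cost pool remaining) = $2,269.59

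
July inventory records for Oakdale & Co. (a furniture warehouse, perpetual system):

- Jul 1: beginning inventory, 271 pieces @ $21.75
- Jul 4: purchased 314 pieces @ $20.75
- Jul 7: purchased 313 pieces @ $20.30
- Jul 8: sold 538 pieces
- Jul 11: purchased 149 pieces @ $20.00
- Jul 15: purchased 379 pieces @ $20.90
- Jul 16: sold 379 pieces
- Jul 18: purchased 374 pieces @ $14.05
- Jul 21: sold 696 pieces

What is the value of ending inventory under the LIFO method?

Jul 8, 538 sold [LIFO — newest first]: 313 @ $20.30 + 225 @ $20.75 = $11,022.65
Jul 16, 379 sold [LIFO — newest first]: 379 @ $20.90 = $7,921.10
Jul 21, 696 sold [LIFO — newest first]: 374 @ $14.05 + 149 @ $20.00 + 89 @ $20.75 + 84 @ $21.75 = $11,908.45
Total COGS = $11,022.65 + $7,921.10 + $11,908.45 = $30,852.20
Ending inventory: 187 @ $21.75 = $4,067.25

Ending inventory = $4,067.25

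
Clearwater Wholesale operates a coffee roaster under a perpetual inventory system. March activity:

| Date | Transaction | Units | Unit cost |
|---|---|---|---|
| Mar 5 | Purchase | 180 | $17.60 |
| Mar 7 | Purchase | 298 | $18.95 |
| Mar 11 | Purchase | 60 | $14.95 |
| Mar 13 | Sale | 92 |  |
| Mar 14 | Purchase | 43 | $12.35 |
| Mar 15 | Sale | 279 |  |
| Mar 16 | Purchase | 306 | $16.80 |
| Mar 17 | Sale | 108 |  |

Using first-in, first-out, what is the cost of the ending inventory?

Mar 13, 92 sold [FIFO — oldest first]: 92 @ $17.60 = $1,619.20
Mar 15, 279 sold [FIFO — oldest first]: 88 @ $17.60 + 191 @ $18.95 = $5,168.25
Mar 17, 108 sold [FIFO — oldest first]: 107 @ $18.95 + 1 @ $14.95 = $2,042.60
Total COGS = $1,619.20 + $5,168.25 + $2,042.60 = $8,830.05
Ending inventory: 59 @ $14.95 + 43 @ $12.35 + 306 @ $16.80 = $6,553.90
Check: goods available $15,383.95 = COGS $8,830.05 + ending $6,553.90

Ending inventory = $6,553.90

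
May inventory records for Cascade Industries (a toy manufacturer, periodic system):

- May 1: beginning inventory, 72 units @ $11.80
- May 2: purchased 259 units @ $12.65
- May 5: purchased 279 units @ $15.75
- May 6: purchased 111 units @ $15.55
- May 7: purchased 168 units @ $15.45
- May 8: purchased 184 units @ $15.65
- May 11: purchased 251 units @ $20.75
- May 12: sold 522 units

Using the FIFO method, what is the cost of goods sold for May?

COGS = $7,134.20

May 12, 522 sold [FIFO — oldest first]: 72 @ $11.80 + 259 @ $12.65 + 191 @ $15.75 = $7,134.20
Ending inventory: 88 @ $15.75 + 111 @ $15.55 + 168 @ $15.45 + 184 @ $15.65 + 251 @ $20.75 = $13,795.50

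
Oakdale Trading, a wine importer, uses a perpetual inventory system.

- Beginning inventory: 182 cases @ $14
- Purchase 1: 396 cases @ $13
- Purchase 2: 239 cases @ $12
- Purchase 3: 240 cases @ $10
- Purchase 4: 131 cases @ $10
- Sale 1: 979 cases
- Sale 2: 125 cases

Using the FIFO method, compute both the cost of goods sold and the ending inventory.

Sale 1 (979) [FIFO — oldest first]: 182 @ $14 + 396 @ $13 + 239 @ $12 + 162 @ $10 = $12,184
Sale 2 (125) [FIFO — oldest first]: 78 @ $10 + 47 @ $10 = $1,250
Total COGS = $12,184 + $1,250 = $13,434
Ending inventory: 84 @ $10 = $840
Check: goods available $14,274 = COGS $13,434 + ending $840

COGS = $13,434; ending inventory = $840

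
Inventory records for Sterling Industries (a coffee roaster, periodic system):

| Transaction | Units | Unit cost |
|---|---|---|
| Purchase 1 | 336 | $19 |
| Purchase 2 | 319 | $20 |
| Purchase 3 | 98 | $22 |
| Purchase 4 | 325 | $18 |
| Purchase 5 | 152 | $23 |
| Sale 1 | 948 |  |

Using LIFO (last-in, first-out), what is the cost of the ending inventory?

Sale 1 (948) [LIFO — newest first]: 152 @ $23 + 325 @ $18 + 98 @ $22 + 319 @ $20 + 54 @ $19 = $18,908
Ending inventory: 282 @ $19 = $5,358
Check: goods available $24,266 = COGS $18,908 + ending $5,358

Ending inventory = $5,358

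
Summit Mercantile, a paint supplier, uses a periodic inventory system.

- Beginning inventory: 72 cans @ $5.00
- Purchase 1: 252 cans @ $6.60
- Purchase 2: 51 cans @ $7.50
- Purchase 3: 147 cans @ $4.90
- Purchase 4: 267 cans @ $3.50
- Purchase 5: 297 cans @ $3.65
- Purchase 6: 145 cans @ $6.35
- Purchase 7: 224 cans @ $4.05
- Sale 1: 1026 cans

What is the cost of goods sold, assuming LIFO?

Sale 1 (1026) [LIFO — newest first]: 224 @ $4.05 + 145 @ $6.35 + 297 @ $3.65 + 267 @ $3.50 + 93 @ $4.90 = $4,302.20
Ending inventory: 72 @ $5.00 + 252 @ $6.60 + 51 @ $7.50 + 54 @ $4.90 = $2,670.30
Check: goods available $6,972.50 = COGS $4,302.20 + ending $2,670.30

COGS = $4,302.20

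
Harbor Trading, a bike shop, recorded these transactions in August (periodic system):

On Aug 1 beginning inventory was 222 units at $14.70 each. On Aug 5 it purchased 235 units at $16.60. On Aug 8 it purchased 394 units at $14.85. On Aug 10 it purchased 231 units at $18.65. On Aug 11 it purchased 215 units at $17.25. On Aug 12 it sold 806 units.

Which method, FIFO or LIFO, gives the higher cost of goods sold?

LIFO

FIFO COGS: 222 @ $14.70 + 235 @ $16.60 + 349 @ $14.85 = $12,347.05
LIFO COGS: 215 @ $17.25 + 231 @ $18.65 + 360 @ $14.85 = $13,362.90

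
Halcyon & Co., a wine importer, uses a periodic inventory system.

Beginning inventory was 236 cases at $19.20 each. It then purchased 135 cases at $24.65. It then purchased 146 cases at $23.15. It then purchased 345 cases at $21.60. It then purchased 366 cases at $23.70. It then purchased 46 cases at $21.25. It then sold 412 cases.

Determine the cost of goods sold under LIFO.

Sale 1 (412) [LIFO — newest first]: 46 @ $21.25 + 366 @ $23.70 = $9,651.70
Ending inventory: 236 @ $19.20 + 135 @ $24.65 + 146 @ $23.15 + 345 @ $21.60 = $18,690.85

COGS = $9,651.70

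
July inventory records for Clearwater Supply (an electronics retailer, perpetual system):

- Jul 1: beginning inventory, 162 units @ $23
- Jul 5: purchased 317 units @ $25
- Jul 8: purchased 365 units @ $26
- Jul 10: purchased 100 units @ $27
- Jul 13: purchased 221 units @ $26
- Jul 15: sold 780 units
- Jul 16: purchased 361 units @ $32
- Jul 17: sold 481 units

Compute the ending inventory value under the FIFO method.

Ending inventory = $8,480

Jul 15, 780 sold [FIFO — oldest first]: 162 @ $23 + 317 @ $25 + 301 @ $26 = $19,477
Jul 17, 481 sold [FIFO — oldest first]: 64 @ $26 + 100 @ $27 + 221 @ $26 + 96 @ $32 = $13,182
Total COGS = $19,477 + $13,182 = $32,659
Ending inventory: 265 @ $32 = $8,480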